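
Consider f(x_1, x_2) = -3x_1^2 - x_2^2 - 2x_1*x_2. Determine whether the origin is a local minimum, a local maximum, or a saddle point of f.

The Hessian at the origin is H = [[-6, -2], [-2, -2]].
det H = -6·-2 − (-2)² = 8 > 0 and H[1,1] = -6 < 0, so H is negative definite.
Therefore the origin is a local maximum.

local maximum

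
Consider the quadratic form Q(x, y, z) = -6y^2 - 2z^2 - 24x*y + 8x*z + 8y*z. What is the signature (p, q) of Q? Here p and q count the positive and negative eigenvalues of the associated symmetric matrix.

The symmetric matrix is A = [[0, -12, 4], [-12, -6, 4], [4, 4, -2]].
By Sylvester's law of inertia any congruent diagonalization of A has 1 positive, 1 negative and 1 zero entries.

(1, 1)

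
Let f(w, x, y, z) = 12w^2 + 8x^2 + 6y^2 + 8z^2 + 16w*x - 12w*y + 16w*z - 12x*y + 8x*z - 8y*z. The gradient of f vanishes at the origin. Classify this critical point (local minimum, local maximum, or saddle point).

local minimum

The Hessian at the origin is H = [[24, 16, -12, 16], [16, 16, -12, 8], [-12, -12, 12, -8], [16, 8, -8, 16]].
Row-reducing H symmetrically gives the diagonal entries 24, 16/3, 3, 8/3.
Counting signs: 4 positive.
H is positive definite, so the origin is a strict local minimum.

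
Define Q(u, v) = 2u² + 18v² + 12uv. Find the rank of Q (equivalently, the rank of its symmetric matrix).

Write A = [[2, 6], [6, 18]].
Applying the same elementary operations to the rows and columns of A produces a congruent diagonal matrix with entries 2, 0.
Counting signs: 1 positive, 1 zero.
The rank is the number of nonzero pivots: 1.

1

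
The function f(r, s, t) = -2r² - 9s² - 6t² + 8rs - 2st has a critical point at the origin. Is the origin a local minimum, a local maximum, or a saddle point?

The Hessian at the origin is H = [[-4, 8, 0], [8, -18, -2], [0, -2, -12]].
Symmetric row and column elimination reduces H to a congruent diagonal form with pivots -4, -2, -10.
That gives 3 negative pivots.
H is negative definite, so the origin is a strict local maximum.

local maximum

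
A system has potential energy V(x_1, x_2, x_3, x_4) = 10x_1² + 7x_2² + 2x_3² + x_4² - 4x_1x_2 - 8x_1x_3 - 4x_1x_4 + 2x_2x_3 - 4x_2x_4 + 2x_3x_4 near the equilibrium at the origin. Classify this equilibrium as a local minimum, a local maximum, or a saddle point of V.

saddle point

The Hessian at the origin is H = [[20, -4, -8, -4], [-4, 14, 2, -4], [-8, 2, 4, 2], [-4, -4, 2, 2]].
Applying the same elementary operations to the rows and columns of H produces a congruent diagonal matrix with entries 20, 66/5, 26/33, -12/13.
Counting signs: 3 positive, 1 negative.
H is indefinite, so the origin is a saddle point.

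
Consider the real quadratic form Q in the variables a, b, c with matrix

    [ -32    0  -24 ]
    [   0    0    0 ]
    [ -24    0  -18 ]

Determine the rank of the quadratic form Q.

Congruent diagonalization of A (simultaneous row and column reduction) yields pivots -32, 0, 0.
That gives 1 negative, 2 zero pivots.
The rank is the number of nonzero pivots: 1.

1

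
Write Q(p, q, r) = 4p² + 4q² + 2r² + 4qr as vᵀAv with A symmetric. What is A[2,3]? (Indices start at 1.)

The coefficient of q·r in Q is 4. For a symmetric A this equals A[2,3] + A[3,2] = 2·A[2,3].
So A[2,3] = 4/2 = 2.

2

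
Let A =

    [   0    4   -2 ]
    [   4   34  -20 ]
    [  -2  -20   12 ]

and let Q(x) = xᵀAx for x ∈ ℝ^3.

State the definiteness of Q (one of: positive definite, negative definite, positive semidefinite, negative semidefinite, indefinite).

indefinite

A is congruent to a diagonal matrix with 2 positive, 1 negative and 0 zero entries, so Q is indefinite.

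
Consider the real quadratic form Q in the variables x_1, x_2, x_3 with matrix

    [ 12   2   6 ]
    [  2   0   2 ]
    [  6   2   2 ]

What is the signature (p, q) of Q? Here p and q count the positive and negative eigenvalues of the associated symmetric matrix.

(2, 1)

An LDLᵀ factorisation of A has diagonal entries 12, -1/3, 2.
So there are 2 positive, 1 negative pivots.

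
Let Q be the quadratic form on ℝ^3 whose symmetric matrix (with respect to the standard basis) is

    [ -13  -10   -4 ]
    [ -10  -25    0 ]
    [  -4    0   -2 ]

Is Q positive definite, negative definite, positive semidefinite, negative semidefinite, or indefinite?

Leading principal minors: Δ_1 = -13, Δ_2 = 225, Δ_3 = -50.
The signs alternate starting with Δ_1 < 0, so by Sylvester's criterion Q is negative definite.

negative definite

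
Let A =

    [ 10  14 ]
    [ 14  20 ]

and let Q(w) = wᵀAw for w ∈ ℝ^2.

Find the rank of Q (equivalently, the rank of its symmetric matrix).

Applying the same elementary operations to the rows and columns of A produces a congruent diagonal matrix with entries 10, 2/5.
That gives 2 positive pivots.
The rank is the number of nonzero pivots: 2.

2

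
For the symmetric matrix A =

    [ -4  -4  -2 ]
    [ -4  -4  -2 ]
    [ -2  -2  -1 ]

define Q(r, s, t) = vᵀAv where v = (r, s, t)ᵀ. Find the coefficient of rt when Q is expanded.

The coefficient of rt is A[1,3] + A[3,1] = 2·(-2) = -4.

-4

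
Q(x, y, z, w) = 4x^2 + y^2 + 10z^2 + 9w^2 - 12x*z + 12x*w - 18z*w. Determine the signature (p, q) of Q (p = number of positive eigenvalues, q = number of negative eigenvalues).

(3, 0)

The symmetric matrix is A = [[4, 0, -6, 6], [0, 1, 0, 0], [-6, 0, 10, -9], [6, 0, -9, 9]].
Applying the same elementary operations to the rows and columns of A produces a congruent diagonal matrix with entries 4, 1, 1, 0.
Counting signs: 3 positive, 1 zero.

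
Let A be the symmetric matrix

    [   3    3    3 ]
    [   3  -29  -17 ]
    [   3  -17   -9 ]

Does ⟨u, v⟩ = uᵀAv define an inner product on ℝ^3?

Symmetric row and column elimination reduces A to a congruent diagonal form with pivots 3, -32, 1/2.
Counting signs: 2 positive, 1 negative.
Hence Q is indefinite.
⟨·,·⟩ is an inner product exactly when A is positive definite.

no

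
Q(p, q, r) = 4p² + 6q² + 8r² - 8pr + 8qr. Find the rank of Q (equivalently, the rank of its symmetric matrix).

3

The associated matrix is A = [[4, 0, -4], [0, 6, 4], [-4, 4, 8]].
Row-reducing A symmetrically gives the diagonal entries 4, 6, 4/3.
Counting signs: 3 positive.
The rank is the number of nonzero pivots: 3.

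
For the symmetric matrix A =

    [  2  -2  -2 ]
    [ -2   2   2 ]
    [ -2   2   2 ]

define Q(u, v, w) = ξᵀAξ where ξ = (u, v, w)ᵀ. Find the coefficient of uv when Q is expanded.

-4

The coefficient of uv is A[1,2] + A[2,1] = 2·(-2) = -4.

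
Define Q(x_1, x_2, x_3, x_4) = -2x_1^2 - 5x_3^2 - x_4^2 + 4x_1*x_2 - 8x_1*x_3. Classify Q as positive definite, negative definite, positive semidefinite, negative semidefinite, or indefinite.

indefinite

The symmetric matrix is A = [[-2, 2, -4, 0], [2, 0, 0, 0], [-4, 0, -5, 0], [0, 0, 0, -1]].
Symmetric row and column elimination reduces A to a congruent diagonal form with pivots -2, 2, -5, -1.
Counting signs: 1 positive, 3 negative.
Hence Q is indefinite.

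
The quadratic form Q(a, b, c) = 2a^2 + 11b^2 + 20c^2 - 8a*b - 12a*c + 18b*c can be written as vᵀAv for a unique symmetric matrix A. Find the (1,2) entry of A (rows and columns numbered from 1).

The coefficient of a·b in Q is -8. For a symmetric A this equals A[1,2] + A[2,1] = 2·A[1,2].
So A[1,2] = -8/2 = -4.

-4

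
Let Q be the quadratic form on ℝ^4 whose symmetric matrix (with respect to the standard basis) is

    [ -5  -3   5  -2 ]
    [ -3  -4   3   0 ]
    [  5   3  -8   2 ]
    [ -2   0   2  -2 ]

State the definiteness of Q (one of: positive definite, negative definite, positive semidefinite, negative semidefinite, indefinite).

Congruent diagonalization of A (simultaneous row and column reduction) yields pivots -5, -11/5, -3, -6/11.
Counting signs: 4 negative.
Hence Q is negative definite.

negative definite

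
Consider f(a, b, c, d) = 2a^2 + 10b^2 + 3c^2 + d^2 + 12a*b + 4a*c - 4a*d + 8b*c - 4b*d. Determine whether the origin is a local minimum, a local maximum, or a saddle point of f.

The Hessian at the origin is H = [[4, 12, 4, -4], [12, 20, 8, -4], [4, 8, 6, 0], [-4, -4, 0, 2]].
Symmetric row and column elimination reduces H to a congruent diagonal form with pivots 4, -16, 3, 2/3.
Counting signs: 3 positive, 1 negative.
H is indefinite, so the origin is a saddle point.

saddle point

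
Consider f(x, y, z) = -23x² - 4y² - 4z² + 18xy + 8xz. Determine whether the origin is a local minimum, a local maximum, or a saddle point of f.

The Hessian at the origin is H = [[-46, 18, 8], [18, -8, 0], [8, 0, -8]].
Row-reducing H symmetrically gives the diagonal entries -46, -22/23, 40/11.
So there are 1 positive, 2 negative pivots.
H is indefinite, so the origin is a saddle point.

saddle point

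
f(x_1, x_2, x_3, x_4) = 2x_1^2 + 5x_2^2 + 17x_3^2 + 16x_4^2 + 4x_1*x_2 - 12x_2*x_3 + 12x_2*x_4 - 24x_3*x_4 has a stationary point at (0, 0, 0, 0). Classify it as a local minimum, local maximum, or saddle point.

local minimum

The Hessian at the origin is H = [[4, 4, 0, 0], [4, 10, -12, 12], [0, -12, 34, -24], [0, 12, -24, 32]].
Symmetric row and column elimination reduces H to a congruent diagonal form with pivots 4, 6, 10, 8.
So there are 4 positive pivots.
H is positive definite, so the origin is a strict local minimum.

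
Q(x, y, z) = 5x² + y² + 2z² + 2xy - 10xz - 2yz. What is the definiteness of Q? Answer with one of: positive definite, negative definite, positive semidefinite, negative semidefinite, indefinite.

indefinite

Write A = [[5, 1, -5], [1, 1, -1], [-5, -1, 2]].
Symmetric row and column elimination reduces A to a congruent diagonal form with pivots 5, 4/5, -3.
So there are 2 positive, 1 negative pivots.
Hence Q is indefinite.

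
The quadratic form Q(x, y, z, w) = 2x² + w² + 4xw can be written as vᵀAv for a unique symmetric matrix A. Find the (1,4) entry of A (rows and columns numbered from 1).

2

The coefficient of x·w in Q is 4. For a symmetric A this equals A[1,4] + A[4,1] = 2·A[1,4].
So A[1,4] = 4/2 = 2.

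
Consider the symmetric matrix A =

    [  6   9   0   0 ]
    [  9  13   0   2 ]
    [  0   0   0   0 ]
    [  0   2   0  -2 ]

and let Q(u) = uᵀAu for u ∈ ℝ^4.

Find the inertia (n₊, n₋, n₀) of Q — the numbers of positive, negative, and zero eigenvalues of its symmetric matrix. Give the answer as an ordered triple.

Row-reducing A symmetrically gives the diagonal entries 6, -1/2, 0, 6.
That gives 2 positive, 1 negative, 1 zero pivots.

(2, 1, 1)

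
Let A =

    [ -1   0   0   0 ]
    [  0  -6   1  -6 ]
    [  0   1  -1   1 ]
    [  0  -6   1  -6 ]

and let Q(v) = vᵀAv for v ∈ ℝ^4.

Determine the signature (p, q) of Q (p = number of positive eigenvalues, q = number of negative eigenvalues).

Row-reducing A symmetrically gives the diagonal entries -1, -6, -5/6, 0.
So there are 3 negative, 1 zero pivots.

(0, 3)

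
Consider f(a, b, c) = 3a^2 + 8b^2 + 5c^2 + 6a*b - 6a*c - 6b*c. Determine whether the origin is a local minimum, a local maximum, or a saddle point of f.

local minimum

The Hessian at the origin is H = [[6, 6, -6], [6, 16, -6], [-6, -6, 10]].
Row-reducing H symmetrically gives the diagonal entries 6, 10, 4.
So there are 3 positive pivots.
H is positive definite, so the origin is a strict local minimum.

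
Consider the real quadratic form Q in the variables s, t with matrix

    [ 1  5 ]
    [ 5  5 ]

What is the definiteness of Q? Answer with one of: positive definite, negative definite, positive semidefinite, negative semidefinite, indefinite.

For the 2×2 matrix [[1, 5], [5, 5]]: det = 1·5 − (5)² = -20, trace = 6.
det < 0 so the eigenvalues have opposite signs; the form is indefinite.

indefinite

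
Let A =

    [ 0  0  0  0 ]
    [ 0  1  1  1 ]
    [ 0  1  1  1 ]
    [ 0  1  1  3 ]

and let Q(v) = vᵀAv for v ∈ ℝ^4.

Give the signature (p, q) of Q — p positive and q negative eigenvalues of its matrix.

(2, 0)

Row-reducing A symmetrically gives the diagonal entries 0, 1, 0, 2.
So there are 2 positive, 2 zero pivots.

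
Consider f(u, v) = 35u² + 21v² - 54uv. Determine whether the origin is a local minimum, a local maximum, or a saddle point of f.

local minimum

The Hessian at the origin is H = [[70, -54], [-54, 42]].
det H = 70·42 − (-54)² = 24 > 0 and H[1,1] = 70 > 0, so H is positive definite.
Therefore the origin is a local minimum.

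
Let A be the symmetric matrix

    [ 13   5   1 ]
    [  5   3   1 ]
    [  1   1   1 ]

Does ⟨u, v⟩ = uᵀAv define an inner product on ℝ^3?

yes

Leading principal minors: Δ_1 = 13, Δ_2 = 14, Δ_3 = 8.
All leading principal minors are positive, so by Sylvester's criterion Q is positive definite.
⟨·,·⟩ is an inner product exactly when A is positive definite.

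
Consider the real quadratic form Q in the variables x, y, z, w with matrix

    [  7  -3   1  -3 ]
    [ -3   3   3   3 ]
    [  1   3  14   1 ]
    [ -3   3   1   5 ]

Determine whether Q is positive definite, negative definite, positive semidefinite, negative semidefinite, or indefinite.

An LDLᵀ factorisation of A has diagonal entries 7, 12/7, 7, 10/7.
So there are 4 positive pivots.
Hence Q is positive definite.

positive definite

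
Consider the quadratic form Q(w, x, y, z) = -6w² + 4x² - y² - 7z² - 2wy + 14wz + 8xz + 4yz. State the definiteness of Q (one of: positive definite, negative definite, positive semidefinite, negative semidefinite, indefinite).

Write A = [[-6, 0, -1, 7], [0, 4, 0, 4], [-1, 0, -1, 2], [7, 4, 2, -7]].
Congruent diagonalization of A (simultaneous row and column reduction) yields pivots -6, 4, -5/6, -2.
Counting signs: 1 positive, 3 negative.
Hence Q is indefinite.

indefinite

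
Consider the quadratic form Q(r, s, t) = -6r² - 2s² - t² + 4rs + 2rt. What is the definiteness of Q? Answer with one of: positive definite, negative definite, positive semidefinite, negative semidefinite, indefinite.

negative definite

The symmetric matrix of Q is A = [[-6, 2, 1], [2, -2, 0], [1, 0, -1]].
Leading principal minors: Δ_1 = -6, Δ_2 = 8, Δ_3 = -6.
The signs alternate starting with Δ_1 < 0, so by Sylvester's criterion Q is negative definite.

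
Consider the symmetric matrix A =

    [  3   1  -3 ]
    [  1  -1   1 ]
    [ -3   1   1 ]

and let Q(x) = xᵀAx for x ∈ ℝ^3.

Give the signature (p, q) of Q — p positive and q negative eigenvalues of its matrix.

(2, 1)

An LDLᵀ factorisation of A has diagonal entries 3, -4/3, 1.
That gives 2 positive, 1 negative pivots.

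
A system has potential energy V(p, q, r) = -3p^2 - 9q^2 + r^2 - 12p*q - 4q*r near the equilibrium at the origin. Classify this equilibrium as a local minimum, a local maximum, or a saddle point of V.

saddle point

The Hessian at the origin is H = [[-6, -12, 0], [-12, -18, -4], [0, -4, 2]].
Symmetric row and column elimination reduces H to a congruent diagonal form with pivots -6, 6, -2/3.
Counting signs: 1 positive, 2 negative.
H is indefinite, so the origin is a saddle point.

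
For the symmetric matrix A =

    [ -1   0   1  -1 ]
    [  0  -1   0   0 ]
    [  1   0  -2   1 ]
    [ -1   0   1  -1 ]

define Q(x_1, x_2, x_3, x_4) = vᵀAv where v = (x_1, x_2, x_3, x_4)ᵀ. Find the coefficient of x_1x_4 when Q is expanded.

The coefficient of x_1x_4 is A[1,4] + A[4,1] = 2·(-1) = -2.

-2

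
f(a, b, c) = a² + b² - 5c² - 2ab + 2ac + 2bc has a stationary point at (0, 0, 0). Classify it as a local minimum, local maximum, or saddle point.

saddle point

The Hessian at the origin is H = [[2, -2, 2], [-2, 2, 2], [2, 2, -10]].
H is indefinite, so the origin is a saddle point.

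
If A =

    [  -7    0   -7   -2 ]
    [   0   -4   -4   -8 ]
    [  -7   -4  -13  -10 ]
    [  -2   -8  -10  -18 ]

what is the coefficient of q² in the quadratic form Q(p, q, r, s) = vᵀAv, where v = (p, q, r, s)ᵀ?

The coefficient of q² is the diagonal entry A[2,2] = -4.

-4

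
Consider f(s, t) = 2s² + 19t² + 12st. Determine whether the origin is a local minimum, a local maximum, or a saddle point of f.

local minimum

The Hessian at the origin is H = [[4, 12], [12, 38]].
det H = 4·38 − (12)² = 8 > 0 and H[1,1] = 4 > 0, so H is positive definite.
Therefore the origin is a local minimum.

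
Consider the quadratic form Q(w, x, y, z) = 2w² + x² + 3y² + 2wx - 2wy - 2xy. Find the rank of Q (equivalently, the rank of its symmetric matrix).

3

The symmetric matrix is A = [[2, 1, -1, 0], [1, 1, -1, 0], [-1, -1, 3, 0], [0, 0, 0, 0]].
Symmetric row and column elimination reduces A to a congruent diagonal form with pivots 2, 1/2, 2, 0.
Counting signs: 3 positive, 1 zero.
The rank is the number of nonzero pivots: 3.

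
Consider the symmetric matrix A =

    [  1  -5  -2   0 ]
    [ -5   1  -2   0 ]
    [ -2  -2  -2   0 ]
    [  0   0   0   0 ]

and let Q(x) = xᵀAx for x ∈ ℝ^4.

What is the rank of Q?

Congruent diagonalization of A (simultaneous row and column reduction) yields pivots 1, -24, 0, 0.
That gives 1 positive, 1 negative, 2 zero pivots.
The rank is the number of nonzero pivots: 2.

2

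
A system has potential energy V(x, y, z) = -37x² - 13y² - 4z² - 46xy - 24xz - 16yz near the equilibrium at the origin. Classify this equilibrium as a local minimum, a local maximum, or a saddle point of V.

saddle point

The Hessian at the origin is H = [[-74, -46, -24], [-46, -26, -16], [-24, -16, -8]].
Row-reducing H symmetrically gives the diagonal entries -74, 96/37, -2/3.
So there are 1 positive, 2 negative pivots.
H is indefinite, so the origin is a saddle point.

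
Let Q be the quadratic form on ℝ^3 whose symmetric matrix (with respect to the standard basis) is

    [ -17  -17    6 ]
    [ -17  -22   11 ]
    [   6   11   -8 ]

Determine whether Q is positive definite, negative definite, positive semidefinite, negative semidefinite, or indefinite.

Leading principal minors: Δ_1 = -17, Δ_2 = 85, Δ_3 = -75.
The signs alternate starting with Δ_1 < 0, so by Sylvester's criterion Q is negative definite.

negative definite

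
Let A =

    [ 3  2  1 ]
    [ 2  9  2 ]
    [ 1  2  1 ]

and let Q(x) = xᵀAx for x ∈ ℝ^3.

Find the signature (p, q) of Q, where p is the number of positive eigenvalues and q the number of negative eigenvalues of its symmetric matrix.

(3, 0)

Congruent diagonalization of A (simultaneous row and column reduction) yields pivots 3, 23/3, 10/23.
So there are 3 positive pivots.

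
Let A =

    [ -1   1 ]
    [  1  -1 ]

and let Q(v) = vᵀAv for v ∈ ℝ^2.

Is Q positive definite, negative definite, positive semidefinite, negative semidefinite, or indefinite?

Applying the same elementary operations to the rows and columns of A produces a congruent diagonal matrix with entries -1, 0.
Counting signs: 1 negative, 1 zero.
Hence Q is negative semidefinite.

negative semidefinite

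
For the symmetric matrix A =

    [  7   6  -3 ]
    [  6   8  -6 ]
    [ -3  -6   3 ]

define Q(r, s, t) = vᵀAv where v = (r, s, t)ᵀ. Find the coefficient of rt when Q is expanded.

-6

The coefficient of rt is A[1,3] + A[3,1] = 2·(-3) = -6.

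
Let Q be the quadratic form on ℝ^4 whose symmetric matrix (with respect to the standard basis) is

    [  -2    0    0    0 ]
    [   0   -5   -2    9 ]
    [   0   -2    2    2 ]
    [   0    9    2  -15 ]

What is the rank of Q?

Row-reducing A symmetrically gives the diagonal entries -2, -5, 14/5, 2/7.
That gives 2 positive, 2 negative pivots.
The rank is the number of nonzero pivots: 4.

4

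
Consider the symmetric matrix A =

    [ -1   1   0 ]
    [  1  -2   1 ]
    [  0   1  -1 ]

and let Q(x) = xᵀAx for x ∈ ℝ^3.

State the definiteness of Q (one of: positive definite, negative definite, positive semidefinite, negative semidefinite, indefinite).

Symmetric row and column elimination reduces A to a congruent diagonal form with pivots -1, -1, 0.
So there are 2 negative, 1 zero pivots.
Hence Q is negative semidefinite.

negative semidefinite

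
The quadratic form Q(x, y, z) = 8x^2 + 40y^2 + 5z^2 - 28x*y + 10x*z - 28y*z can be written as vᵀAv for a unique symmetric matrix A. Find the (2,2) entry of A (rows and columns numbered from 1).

40

The coefficient of y^2 in Q is 40, and that is exactly A[2,2].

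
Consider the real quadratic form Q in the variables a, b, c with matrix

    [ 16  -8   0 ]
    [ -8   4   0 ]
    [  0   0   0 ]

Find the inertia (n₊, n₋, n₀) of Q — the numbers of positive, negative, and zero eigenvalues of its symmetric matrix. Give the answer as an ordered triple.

(1, 0, 2)

Applying the same elementary operations to the rows and columns of A produces a congruent diagonal matrix with entries 16, 0, 0.
That gives 1 positive, 2 zero pivots.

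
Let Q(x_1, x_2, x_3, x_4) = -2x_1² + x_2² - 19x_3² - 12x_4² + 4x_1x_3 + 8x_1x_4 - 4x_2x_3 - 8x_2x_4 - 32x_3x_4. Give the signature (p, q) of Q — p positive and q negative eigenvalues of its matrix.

The associated matrix is A = [[-2, 0, 2, 4], [0, 1, -2, -4], [2, -2, -19, -16], [4, -4, -16, -12]].
Congruent diagonalization of A (simultaneous row and column reduction) yields pivots -2, 1, -21, -20/21.
Counting signs: 1 positive, 3 negative.

(1, 3)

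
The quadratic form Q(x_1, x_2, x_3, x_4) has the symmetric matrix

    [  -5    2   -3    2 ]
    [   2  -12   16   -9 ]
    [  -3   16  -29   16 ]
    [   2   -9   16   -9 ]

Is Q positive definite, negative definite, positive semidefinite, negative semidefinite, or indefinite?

Leading principal minors: Δ_1 = -5, Δ_2 = 56, Δ_3 = -428, Δ_4 = 60.
The signs alternate starting with Δ_1 < 0, so by Sylvester's criterion Q is negative definite.

negative definite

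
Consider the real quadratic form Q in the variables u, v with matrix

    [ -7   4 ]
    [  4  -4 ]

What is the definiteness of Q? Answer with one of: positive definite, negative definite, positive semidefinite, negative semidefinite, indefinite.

For the 2×2 matrix [[-7, 4], [4, -4]]: det = -7·-4 − (4)² = 12, trace = -11.
det > 0 so both eigenvalues share the sign of the trace; trace = -11 < 0 ⇒ both negative.

negative definite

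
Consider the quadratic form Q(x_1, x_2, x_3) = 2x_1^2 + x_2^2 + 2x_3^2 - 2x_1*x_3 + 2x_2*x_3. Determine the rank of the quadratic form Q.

3

Write A = [[2, 0, -1], [0, 1, 1], [-1, 1, 2]].
An LDLᵀ factorisation of A has diagonal entries 2, 1, 1/2.
Counting signs: 3 positive.
The rank is the number of nonzero pivots: 3.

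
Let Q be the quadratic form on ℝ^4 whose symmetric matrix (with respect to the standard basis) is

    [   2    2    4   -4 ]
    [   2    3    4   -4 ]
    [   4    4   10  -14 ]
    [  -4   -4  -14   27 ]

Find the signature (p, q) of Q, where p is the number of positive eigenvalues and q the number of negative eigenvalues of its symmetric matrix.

(4, 0)

Row-reducing A symmetrically gives the diagonal entries 2, 1, 2, 1.
So there are 4 positive pivots.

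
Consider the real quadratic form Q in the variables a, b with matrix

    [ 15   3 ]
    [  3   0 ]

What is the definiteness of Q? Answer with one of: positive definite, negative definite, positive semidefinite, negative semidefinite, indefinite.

For the 2×2 matrix [[15, 3], [3, 0]]: det = 15·0 − (3)² = -9, trace = 15.
det < 0 so the eigenvalues have opposite signs; the form is indefinite.

indefinite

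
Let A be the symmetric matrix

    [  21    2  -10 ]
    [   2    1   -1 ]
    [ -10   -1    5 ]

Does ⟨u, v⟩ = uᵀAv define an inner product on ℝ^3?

Leading principal minors: Δ_1 = 21, Δ_2 = 17, Δ_3 = 4.
All leading principal minors are positive, so by Sylvester's criterion Q is positive definite.
⟨·,·⟩ is an inner product exactly when A is positive definite.

yes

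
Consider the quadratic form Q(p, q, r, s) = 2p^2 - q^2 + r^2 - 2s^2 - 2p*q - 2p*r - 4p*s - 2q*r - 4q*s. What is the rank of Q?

3

The symmetric matrix is A = [[2, -1, -1, -2], [-1, -1, -1, -2], [-1, -1, 1, 0], [-2, -2, 0, -2]].
Row-reducing A symmetrically gives the diagonal entries 2, -3/2, 2, 0.
Counting signs: 2 positive, 1 negative, 1 zero.
The rank is the number of nonzero pivots: 3.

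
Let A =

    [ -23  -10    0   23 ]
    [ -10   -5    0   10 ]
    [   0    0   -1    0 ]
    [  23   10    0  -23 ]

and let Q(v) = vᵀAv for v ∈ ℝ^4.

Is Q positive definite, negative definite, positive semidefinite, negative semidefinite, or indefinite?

Symmetric row and column elimination reduces A to a congruent diagonal form with pivots -23, -15/23, -1, 0.
So there are 3 negative, 1 zero pivots.
Hence Q is negative semidefinite.

negative semidefinite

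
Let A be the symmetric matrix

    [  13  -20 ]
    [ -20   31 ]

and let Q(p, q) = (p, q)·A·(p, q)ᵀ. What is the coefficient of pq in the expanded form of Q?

-40

The coefficient of pq is A[1,2] + A[2,1] = 2·(-20) = -40.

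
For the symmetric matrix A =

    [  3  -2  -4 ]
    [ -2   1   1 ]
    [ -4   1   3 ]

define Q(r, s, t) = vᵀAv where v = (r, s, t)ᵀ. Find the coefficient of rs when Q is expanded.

-4

The coefficient of rs is A[1,2] + A[2,1] = 2·(-2) = -4.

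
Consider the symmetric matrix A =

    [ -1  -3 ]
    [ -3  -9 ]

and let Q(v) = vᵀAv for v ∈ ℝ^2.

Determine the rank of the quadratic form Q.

Symmetric row and column elimination reduces A to a congruent diagonal form with pivots -1, 0.
Counting signs: 1 negative, 1 zero.
The rank is the number of nonzero pivots: 1.

1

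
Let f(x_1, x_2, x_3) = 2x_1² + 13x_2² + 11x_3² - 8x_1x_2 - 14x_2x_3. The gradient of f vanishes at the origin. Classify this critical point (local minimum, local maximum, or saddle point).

The Hessian at the origin is H = [[4, -8, 0], [-8, 26, -14], [0, -14, 22]].
Symmetric row and column elimination reduces H to a congruent diagonal form with pivots 4, 10, 12/5.
Counting signs: 3 positive.
H is positive definite, so the origin is a strict local minimum.

local minimum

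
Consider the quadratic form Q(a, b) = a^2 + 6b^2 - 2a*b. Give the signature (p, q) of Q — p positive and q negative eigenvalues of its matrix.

(2, 0)

The symmetric matrix is A = [[1, -1], [-1, 6]].
Congruent diagonalization of A (simultaneous row and column reduction) yields pivots 1, 5.
So there are 2 positive pivots.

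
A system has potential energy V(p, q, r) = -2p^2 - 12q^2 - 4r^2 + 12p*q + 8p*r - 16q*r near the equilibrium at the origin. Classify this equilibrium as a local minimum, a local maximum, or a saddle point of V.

saddle point

The Hessian at the origin is H = [[-4, 12, 8], [12, -24, -16], [8, -16, -8]].
Row-reducing H symmetrically gives the diagonal entries -4, 12, 8/3.
That gives 2 positive, 1 negative pivots.
H is indefinite, so the origin is a saddle point.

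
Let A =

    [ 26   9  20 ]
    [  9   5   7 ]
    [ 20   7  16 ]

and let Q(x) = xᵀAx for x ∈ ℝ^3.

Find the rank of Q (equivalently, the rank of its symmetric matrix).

Symmetric row and column elimination reduces A to a congruent diagonal form with pivots 26, 49/26, 30/49.
That gives 3 positive pivots.
The rank is the number of nonzero pivots: 3.

3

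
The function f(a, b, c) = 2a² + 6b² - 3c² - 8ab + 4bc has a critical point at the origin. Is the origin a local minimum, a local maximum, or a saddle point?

The Hessian at the origin is H = [[4, -8, 0], [-8, 12, 4], [0, 4, -6]].
Row-reducing H symmetrically gives the diagonal entries 4, -4, -2.
So there are 1 positive, 2 negative pivots.
H is indefinite, so the origin is a saddle point.

saddle point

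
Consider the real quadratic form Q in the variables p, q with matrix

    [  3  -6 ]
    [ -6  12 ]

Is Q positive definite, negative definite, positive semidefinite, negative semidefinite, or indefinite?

positive semidefinite

For the 2×2 matrix [[3, -6], [-6, 12]]: det = 3·12 − (-6)² = 0, trace = 15.
det = 0 so one eigenvalue is zero; the form is semidefinite with the sign of the trace.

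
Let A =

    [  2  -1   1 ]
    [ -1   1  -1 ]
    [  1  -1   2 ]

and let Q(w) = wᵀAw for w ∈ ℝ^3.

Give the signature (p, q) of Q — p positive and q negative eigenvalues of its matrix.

Applying the same elementary operations to the rows and columns of A produces a congruent diagonal matrix with entries 2, 1/2, 1.
That gives 3 positive pivots.

(3, 0)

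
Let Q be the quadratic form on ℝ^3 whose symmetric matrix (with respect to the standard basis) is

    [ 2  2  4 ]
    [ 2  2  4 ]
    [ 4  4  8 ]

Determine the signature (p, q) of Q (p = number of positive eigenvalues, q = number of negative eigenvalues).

Symmetric row and column elimination reduces A to a congruent diagonal form with pivots 2, 0, 0.
That gives 1 positive, 2 zero pivots.

(1, 0)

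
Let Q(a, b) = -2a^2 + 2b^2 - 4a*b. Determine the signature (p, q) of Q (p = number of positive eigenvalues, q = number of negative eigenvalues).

The associated matrix is A = [[-2, -2], [-2, 2]].
Symmetric row and column elimination reduces A to a congruent diagonal form with pivots -2, 4.
Counting signs: 1 positive, 1 negative.

(1, 1)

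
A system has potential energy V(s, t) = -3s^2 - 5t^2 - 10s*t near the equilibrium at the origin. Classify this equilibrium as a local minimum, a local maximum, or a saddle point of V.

The Hessian at the origin is H = [[-6, -10], [-10, -10]].
det H = -6·-10 − (-10)² = -40 < 0, so H is indefinite.
Therefore the origin is a saddle point.

saddle point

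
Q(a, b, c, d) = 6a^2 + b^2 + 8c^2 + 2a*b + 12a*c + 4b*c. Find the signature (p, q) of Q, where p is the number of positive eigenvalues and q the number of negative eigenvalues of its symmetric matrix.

(3, 0)

Write A = [[6, 1, 6, 0], [1, 1, 2, 0], [6, 2, 8, 0], [0, 0, 0, 0]].
Row-reducing A symmetrically gives the diagonal entries 6, 5/6, 4/5, 0.
That gives 3 positive, 1 zero pivots.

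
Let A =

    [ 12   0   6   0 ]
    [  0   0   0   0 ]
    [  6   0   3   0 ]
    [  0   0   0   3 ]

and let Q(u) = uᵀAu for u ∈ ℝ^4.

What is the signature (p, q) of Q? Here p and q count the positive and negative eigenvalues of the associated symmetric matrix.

Congruent diagonalization of A (simultaneous row and column reduction) yields pivots 12, 0, 0, 3.
Counting signs: 2 positive, 2 zero.

(2, 0)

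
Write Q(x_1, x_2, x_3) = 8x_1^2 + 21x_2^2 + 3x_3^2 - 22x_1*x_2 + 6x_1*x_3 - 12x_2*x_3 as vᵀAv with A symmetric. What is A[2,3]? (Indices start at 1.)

The coefficient of x_2·x_3 in Q is -12. For a symmetric A this equals A[2,3] + A[3,2] = 2·A[2,3].
So A[2,3] = -12/2 = -6.

-6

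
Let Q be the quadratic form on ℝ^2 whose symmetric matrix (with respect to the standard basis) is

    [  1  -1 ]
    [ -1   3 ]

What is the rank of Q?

2

Applying the same elementary operations to the rows and columns of A produces a congruent diagonal matrix with entries 1, 2.
So there are 2 positive pivots.
The rank is the number of nonzero pivots: 2.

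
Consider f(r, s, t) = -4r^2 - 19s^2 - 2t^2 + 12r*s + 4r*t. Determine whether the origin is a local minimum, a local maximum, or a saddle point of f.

local maximum

The Hessian at the origin is H = [[-8, 12, 4], [12, -38, 0], [4, 0, -4]].
Row-reducing H symmetrically gives the diagonal entries -8, -20, -1/5.
So there are 3 negative pivots.
H is negative definite, so the origin is a strict local maximum.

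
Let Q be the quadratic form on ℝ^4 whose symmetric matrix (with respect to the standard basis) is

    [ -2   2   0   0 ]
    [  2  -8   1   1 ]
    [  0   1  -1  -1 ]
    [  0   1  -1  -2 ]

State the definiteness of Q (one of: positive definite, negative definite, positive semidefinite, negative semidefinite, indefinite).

negative definite

Leading principal minors: Δ_1 = -2, Δ_2 = 12, Δ_3 = -10, Δ_4 = 10.
The signs alternate starting with Δ_1 < 0, so by Sylvester's criterion Q is negative definite.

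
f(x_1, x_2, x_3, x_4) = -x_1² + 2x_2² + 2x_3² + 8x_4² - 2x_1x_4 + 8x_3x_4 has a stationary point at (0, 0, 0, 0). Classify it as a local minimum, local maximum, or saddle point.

saddle point

The Hessian at the origin is H = [[-2, 0, 0, -2], [0, 4, 0, 0], [0, 0, 4, 8], [-2, 0, 8, 16]].
Applying the same elementary operations to the rows and columns of H produces a congruent diagonal matrix with entries -2, 4, 4, 2.
So there are 3 positive, 1 negative pivots.
H is indefinite, so the origin is a saddle point.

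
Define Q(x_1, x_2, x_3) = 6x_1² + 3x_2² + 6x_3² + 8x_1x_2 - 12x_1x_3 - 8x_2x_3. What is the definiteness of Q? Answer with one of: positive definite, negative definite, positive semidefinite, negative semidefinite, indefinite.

The associated matrix is A = [[6, 4, -6], [4, 3, -4], [-6, -4, 6]].
Congruent diagonalization of A (simultaneous row and column reduction) yields pivots 6, 1/3, 0.
That gives 2 positive, 1 zero pivots.
Hence Q is positive semidefinite.

positive semidefinite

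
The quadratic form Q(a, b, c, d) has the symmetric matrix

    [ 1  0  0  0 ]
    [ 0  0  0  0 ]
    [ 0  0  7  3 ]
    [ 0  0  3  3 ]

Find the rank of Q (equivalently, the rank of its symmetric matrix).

3

Applying the same elementary operations to the rows and columns of A produces a congruent diagonal matrix with entries 1, 0, 7, 12/7.
Counting signs: 3 positive, 1 zero.
The rank is the number of nonzero pivots: 3.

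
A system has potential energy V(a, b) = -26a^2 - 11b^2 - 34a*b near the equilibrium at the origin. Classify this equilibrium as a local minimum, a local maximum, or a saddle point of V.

The Hessian at the origin is H = [[-52, -34], [-34, -22]].
det H = -52·-22 − (-34)² = -12 < 0, so H is indefinite.
Therefore the origin is a saddle point.

saddle point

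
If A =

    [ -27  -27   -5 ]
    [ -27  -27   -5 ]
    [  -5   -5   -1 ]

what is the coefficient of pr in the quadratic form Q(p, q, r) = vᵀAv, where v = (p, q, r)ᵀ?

-10

The coefficient of pr is A[1,3] + A[3,1] = 2·(-5) = -10.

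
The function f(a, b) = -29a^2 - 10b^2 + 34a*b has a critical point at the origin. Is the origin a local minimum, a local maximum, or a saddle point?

local maximum

The Hessian at the origin is H = [[-58, 34], [34, -20]].
det H = -58·-20 − (34)² = 4 > 0 and H[1,1] = -58 < 0, so H is negative definite.
Therefore the origin is a local maximum.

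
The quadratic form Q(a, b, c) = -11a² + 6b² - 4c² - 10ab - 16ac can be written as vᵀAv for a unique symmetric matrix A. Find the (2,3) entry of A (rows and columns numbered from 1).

The coefficient of b·c in Q is 0. For a symmetric A this equals A[2,3] + A[3,2] = 2·A[2,3].
So A[2,3] = 0/2 = 0.

0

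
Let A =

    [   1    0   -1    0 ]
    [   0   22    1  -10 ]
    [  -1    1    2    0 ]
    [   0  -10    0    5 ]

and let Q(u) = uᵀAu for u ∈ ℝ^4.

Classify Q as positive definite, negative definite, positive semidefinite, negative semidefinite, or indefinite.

positive definite

Leading principal minors: Δ_1 = 1, Δ_2 = 22, Δ_3 = 21, Δ_4 = 5.
All leading principal minors are positive, so by Sylvester's criterion Q is positive definite.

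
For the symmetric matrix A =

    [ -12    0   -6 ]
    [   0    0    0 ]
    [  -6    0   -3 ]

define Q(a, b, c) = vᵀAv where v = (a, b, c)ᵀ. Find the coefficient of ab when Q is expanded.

The coefficient of ab is A[1,2] + A[2,1] = 2·0 = 0.

0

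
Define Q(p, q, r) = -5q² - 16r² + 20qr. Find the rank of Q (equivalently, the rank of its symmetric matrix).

2

The symmetric matrix is A = [[0, 0, 0], [0, -5, 10], [0, 10, -16]].
Congruent diagonalization of A (simultaneous row and column reduction) yields pivots 0, -5, 4.
Counting signs: 1 positive, 1 negative, 1 zero.
The rank is the number of nonzero pivots: 2.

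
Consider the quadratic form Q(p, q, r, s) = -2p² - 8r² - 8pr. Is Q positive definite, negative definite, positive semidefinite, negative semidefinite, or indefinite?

negative semidefinite

The symmetric matrix is A = [[-2, 0, -4, 0], [0, 0, 0, 0], [-4, 0, -8, 0], [0, 0, 0, 0]].
Row-reducing A symmetrically gives the diagonal entries -2, 0, 0, 0.
Counting signs: 1 negative, 3 zero.
Hence Q is negative semidefinite.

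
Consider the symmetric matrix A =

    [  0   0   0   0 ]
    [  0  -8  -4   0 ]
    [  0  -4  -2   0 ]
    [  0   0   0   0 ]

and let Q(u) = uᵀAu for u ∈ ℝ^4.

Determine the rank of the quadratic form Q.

Symmetric row and column elimination reduces A to a congruent diagonal form with pivots 0, -8, 0, 0.
So there are 1 negative, 3 zero pivots.
The rank is the number of nonzero pivots: 1.

1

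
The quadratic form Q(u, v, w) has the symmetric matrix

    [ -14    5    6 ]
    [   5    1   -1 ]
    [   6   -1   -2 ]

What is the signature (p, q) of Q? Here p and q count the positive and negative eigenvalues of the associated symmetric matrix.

Applying the same elementary operations to the rows and columns of A produces a congruent diagonal matrix with entries -14, 39/14, 4/39.
So there are 2 positive, 1 negative pivots.

(2, 1)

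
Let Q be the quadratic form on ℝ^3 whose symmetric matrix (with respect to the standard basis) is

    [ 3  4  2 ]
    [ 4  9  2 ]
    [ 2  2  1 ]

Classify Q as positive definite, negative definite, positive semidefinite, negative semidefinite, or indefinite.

Row-reducing A symmetrically gives the diagonal entries 3, 11/3, -5/11.
So there are 2 positive, 1 negative pivots.
Hence Q is indefinite.

indefinite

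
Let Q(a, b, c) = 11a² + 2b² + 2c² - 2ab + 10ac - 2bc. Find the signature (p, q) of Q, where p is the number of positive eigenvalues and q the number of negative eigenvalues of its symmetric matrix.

(2, 1)

The associated matrix is A = [[11, -1, 5], [-1, 2, -1], [5, -1, 2]].
Row-reducing A symmetrically gives the diagonal entries 11, 21/11, -3/7.
That gives 2 positive, 1 negative pivots.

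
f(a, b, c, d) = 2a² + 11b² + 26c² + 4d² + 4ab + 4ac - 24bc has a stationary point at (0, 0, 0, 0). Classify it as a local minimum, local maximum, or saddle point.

The Hessian at the origin is H = [[4, 4, 4, 0], [4, 22, -24, 0], [4, -24, 52, 0], [0, 0, 0, 8]].
Symmetric row and column elimination reduces H to a congruent diagonal form with pivots 4, 18, 40/9, 8.
Counting signs: 4 positive.
H is positive definite, so the origin is a strict local minimum.

local minimum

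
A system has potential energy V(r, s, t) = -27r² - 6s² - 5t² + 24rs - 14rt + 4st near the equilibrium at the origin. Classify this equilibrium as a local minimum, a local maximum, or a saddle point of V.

local maximum

The Hessian at the origin is H = [[-54, 24, -14], [24, -12, 4], [-14, 4, -10]].
Row-reducing H symmetrically gives the diagonal entries -54, -4/3, -8/3.
Counting signs: 3 negative.
H is negative definite, so the origin is a strict local maximum.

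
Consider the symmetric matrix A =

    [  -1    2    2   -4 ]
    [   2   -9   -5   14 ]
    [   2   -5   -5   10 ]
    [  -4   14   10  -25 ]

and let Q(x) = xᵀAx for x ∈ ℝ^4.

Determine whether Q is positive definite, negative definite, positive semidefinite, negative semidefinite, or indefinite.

An LDLᵀ factorisation of A has diagonal entries -1, -5, -4/5, -1.
So there are 4 negative pivots.
Hence Q is negative definite.

negative definite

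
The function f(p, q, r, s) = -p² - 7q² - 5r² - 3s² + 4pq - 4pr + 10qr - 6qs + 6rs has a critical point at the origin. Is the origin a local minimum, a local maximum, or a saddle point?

The Hessian at the origin is H = [[-2, 4, -4, 0], [4, -14, 10, -6], [-4, 10, -10, 6], [0, -6, 6, -6]].
An LDLᵀ factorisation of H has diagonal entries -2, -6, -4/3, 12.
That gives 1 positive, 3 negative pivots.
H is indefinite, so the origin is a saddle point.

saddle point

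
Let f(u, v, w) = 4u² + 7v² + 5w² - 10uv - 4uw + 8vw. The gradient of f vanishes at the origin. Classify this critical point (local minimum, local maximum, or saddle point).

local minimum

The Hessian at the origin is H = [[8, -10, -4], [-10, 14, 8], [-4, 8, 10]].
Row-reducing H symmetrically gives the diagonal entries 8, 3/2, 2.
That gives 3 positive pivots.
H is positive definite, so the origin is a strict local minimum.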